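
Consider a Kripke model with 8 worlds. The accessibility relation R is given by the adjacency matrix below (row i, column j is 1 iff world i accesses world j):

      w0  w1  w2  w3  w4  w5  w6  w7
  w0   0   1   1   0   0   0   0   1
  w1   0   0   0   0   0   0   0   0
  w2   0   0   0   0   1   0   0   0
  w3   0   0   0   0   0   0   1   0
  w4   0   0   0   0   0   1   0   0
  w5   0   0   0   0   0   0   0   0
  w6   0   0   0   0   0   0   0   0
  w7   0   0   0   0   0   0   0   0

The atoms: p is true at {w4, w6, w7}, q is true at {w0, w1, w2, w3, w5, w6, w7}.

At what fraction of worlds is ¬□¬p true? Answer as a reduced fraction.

3/8

w0: □¬p is F. ✓
w1: □¬p is T. ✗
w2: □¬p is F. ✓
w3: □¬p is F. ✓
w4: □¬p is T. ✗
w5: □¬p is T. ✗
w6: □¬p is T. ✗
w7: □¬p is T. ✗
That's 3 of 8 worlds, so 3/8.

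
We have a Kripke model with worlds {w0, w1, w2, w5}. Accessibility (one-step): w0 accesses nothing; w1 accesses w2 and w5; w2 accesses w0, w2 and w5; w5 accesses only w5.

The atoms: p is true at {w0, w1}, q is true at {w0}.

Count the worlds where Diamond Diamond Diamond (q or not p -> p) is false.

w0: no successors, so Diamond Diamond Diamond (q or not p -> p) fails. ✗
w1: successors {w2, w5}; Diamond Diamond (q or not p -> p) there: w2:T, w5:F. ✓
w2: successors {w0, w2, w5}; Diamond Diamond (q or not p -> p) there: w0:F, w2:T, w5:F. ✓
w5: successors {w5}; Diamond Diamond (q or not p -> p) there: w5:F. ✗
Satisfying worlds: {w1, w2}.
So Diamond Diamond Diamond (q or not p -> p) fails at the other 2 worlds.

2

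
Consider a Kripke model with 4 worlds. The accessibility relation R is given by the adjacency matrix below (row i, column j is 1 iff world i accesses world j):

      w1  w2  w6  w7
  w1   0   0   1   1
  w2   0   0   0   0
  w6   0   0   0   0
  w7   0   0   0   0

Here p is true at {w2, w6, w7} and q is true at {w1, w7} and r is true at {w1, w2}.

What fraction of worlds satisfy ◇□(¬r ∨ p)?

1/4

w1: successors {w6, w7}; □(¬r ∨ p) there: w6:T, w7:T. ✓
w2: no successors, so ◇□(¬r ∨ p) fails. ✗
w6: no successors, so ◇□(¬r ∨ p) fails. ✗
w7: no successors, so ◇□(¬r ∨ p) fails. ✗
That's 1 of 4 worlds, so 1/4.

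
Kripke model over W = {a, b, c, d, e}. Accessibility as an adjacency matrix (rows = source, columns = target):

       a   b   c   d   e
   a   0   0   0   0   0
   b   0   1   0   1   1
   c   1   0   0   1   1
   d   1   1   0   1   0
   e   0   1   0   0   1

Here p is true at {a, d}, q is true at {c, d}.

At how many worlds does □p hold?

a: no successors, so □p holds vacuously. ✓
b: successors {b, d, e}; p there: b:F, d:T, e:F. ✗
c: successors {a, d, e}; p there: a:T, d:T, e:F. ✗
d: successors {a, b, d}; p there: a:T, b:F, d:T. ✗
e: successors {b, e}; p there: b:F, e:F. ✗
Satisfying worlds: {a}.

1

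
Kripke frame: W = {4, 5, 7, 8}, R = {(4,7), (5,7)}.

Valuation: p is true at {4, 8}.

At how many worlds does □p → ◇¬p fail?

2

4: □p is F, ◇¬p is T. ✓
5: □p is F, ◇¬p is T. ✓
7: □p is T, ◇¬p is F. ✗
8: □p is T, ◇¬p is F. ✗
Satisfying worlds: {4, 5}.
So □p → ◇¬p fails at the other 2 worlds.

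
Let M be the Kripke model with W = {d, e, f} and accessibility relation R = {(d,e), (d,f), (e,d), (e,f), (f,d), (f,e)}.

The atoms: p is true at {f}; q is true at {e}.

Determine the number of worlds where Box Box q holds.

d: successors {e, f}; Box q there: e:F, f:F. ✗
e: successors {d, f}; Box q there: d:F, f:F. ✗
f: successors {d, e}; Box q there: d:F, e:F. ✗
Satisfying worlds: ∅.

0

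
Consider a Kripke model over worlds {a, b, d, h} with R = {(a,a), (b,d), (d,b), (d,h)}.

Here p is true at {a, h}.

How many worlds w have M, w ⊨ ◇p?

a: successors {a}; p there: a:T. ✓
b: successors {d}; p there: d:F. ✗
d: successors {b, h}; p there: b:F, h:T. ✓
h: no successors, so ◇p fails. ✗
Satisfying worlds: {a, d}.

2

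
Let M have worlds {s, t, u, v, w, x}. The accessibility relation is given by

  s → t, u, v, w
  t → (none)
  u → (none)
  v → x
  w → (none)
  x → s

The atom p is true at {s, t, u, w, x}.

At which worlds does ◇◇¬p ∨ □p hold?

s: ◇◇¬p is F, □p is F. ✗
t: ◇◇¬p is F, □p is T. ✓
u: ◇◇¬p is F, □p is T. ✓
v: ◇◇¬p is F, □p is T. ✓
w: ◇◇¬p is F, □p is T. ✓
x: ◇◇¬p is T, □p is T. ✓

{t, u, v, w, x}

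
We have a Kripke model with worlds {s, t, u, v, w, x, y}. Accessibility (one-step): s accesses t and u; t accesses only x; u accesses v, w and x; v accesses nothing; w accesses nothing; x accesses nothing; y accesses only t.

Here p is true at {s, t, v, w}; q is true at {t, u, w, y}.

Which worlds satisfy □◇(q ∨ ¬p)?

s: successors {t, u}; ◇(q ∨ ¬p) there: t:T, u:T. ✓
t: successors {x}; ◇(q ∨ ¬p) there: x:F. ✗
u: successors {v, w, x}; ◇(q ∨ ¬p) there: v:F, w:F, x:F. ✗
v: no successors, so □◇(q ∨ ¬p) holds vacuously. ✓
w: no successors, so □◇(q ∨ ¬p) holds vacuously. ✓
x: no successors, so □◇(q ∨ ¬p) holds vacuously. ✓
y: successors {t}; ◇(q ∨ ¬p) there: t:T. ✓

{s, v, w, x, y}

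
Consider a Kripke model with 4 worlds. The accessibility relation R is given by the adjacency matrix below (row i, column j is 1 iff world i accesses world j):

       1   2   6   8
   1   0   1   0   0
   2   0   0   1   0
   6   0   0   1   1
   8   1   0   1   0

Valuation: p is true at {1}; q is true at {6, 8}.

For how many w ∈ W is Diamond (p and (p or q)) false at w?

1: successors {2}; p and (p or q) there: 2:F. ✗
2: successors {6}; p and (p or q) there: 6:F. ✗
6: successors {6, 8}; p and (p or q) there: 6:F, 8:F. ✗
8: successors {1, 6}; p and (p or q) there: 1:T, 6:F. ✓
Satisfying worlds: {8}.
So Diamond (p and (p or q)) fails at the other 3 worlds.

3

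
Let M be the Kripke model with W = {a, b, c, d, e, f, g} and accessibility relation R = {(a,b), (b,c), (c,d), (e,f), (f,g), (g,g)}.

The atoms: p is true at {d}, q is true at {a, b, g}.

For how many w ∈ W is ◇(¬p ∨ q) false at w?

2

a: successors {b}; ¬p ∨ q there: b:T. ✓
b: successors {c}; ¬p ∨ q there: c:T. ✓
c: successors {d}; ¬p ∨ q there: d:F. ✗
d: no successors, so ◇(¬p ∨ q) fails. ✗
e: successors {f}; ¬p ∨ q there: f:T. ✓
f: successors {g}; ¬p ∨ q there: g:T. ✓
g: successors {g}; ¬p ∨ q there: g:T. ✓
Satisfying worlds: {a, b, e, f, g}.
So ◇(¬p ∨ q) fails at the other 2 worlds.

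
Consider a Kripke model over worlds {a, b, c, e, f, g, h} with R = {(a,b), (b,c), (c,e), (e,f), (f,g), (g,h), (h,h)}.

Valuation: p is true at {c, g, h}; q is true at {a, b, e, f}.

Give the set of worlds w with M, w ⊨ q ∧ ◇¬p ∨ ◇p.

{a, b, e, f, g, h}

a: q ∧ ◇¬p is T, ◇p is F. ✓
b: q ∧ ◇¬p is F, ◇p is T. ✓
c: q ∧ ◇¬p is F, ◇p is F. ✗
e: q ∧ ◇¬p is T, ◇p is F. ✓
f: q ∧ ◇¬p is F, ◇p is T. ✓
g: q ∧ ◇¬p is F, ◇p is T. ✓
h: q ∧ ◇¬p is F, ◇p is T. ✓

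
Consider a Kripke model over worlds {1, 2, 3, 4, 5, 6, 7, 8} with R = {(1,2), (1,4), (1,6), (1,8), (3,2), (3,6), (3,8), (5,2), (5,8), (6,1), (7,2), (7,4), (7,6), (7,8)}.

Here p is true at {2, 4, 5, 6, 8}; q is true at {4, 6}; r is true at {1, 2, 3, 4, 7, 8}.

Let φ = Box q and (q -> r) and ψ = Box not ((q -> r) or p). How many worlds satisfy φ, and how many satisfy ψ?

3 and 3

For Box q and (q -> r):
1: Box q is F, q -> r is T. ✗
2: Box q is T, q -> r is T. ✓
3: Box q is F, q -> r is T. ✗
4: Box q is T, q -> r is T. ✓
5: Box q is F, q -> r is T. ✗
6: Box q is F, q -> r is F. ✗
7: Box q is F, q -> r is T. ✗
8: Box q is T, q -> r is T. ✓
— 3 worlds.
For Box not ((q -> r) or p):
1: successors {2, 4, 6, 8}; not ((q -> r) or p) there: 2:F, 4:F, 6:F, 8:F. ✗
2: no successors, so Box not ((q -> r) or p) holds vacuously. ✓
3: successors {2, 6, 8}; not ((q -> r) or p) there: 2:F, 6:F, 8:F. ✗
4: no successors, so Box not ((q -> r) or p) holds vacuously. ✓
5: successors {2, 8}; not ((q -> r) or p) there: 2:F, 8:F. ✗
6: successors {1}; not ((q -> r) or p) there: 1:F. ✗
7: successors {2, 4, 6, 8}; not ((q -> r) or p) there: 2:F, 4:F, 6:F, 8:F. ✗
8: no successors, so Box not ((q -> r) or p) holds vacuously. ✓
— 3 worlds.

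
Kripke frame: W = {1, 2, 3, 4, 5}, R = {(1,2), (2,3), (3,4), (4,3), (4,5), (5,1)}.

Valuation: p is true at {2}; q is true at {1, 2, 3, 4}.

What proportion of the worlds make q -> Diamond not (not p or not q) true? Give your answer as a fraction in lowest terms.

2/5

1: q is T, Diamond not (not p or not q) is T. ✓
2: q is T, Diamond not (not p or not q) is F. ✗
3: q is T, Diamond not (not p or not q) is F. ✗
4: q is T, Diamond not (not p or not q) is F. ✗
5: q is F, Diamond not (not p or not q) is F. ✓
That's 2 of 5 worlds, so 2/5.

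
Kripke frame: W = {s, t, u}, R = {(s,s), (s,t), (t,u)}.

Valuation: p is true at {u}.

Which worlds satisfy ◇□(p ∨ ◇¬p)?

{s, t}

s: successors {s, t}; □(p ∨ ◇¬p) there: s:F, t:T. ✓
t: successors {u}; □(p ∨ ◇¬p) there: u:T. ✓
u: no successors, so ◇□(p ∨ ◇¬p) fails. ✗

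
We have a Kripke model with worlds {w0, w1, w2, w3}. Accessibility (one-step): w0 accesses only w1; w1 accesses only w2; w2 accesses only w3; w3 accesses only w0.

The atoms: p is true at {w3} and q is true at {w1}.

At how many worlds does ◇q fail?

3

w0: successors {w1}; q there: w1:T. ✓
w1: successors {w2}; q there: w2:F. ✗
w2: successors {w3}; q there: w3:F. ✗
w3: successors {w0}; q there: w0:F. ✗
Satisfying worlds: {w0}.
So ◇q fails at the other 3 worlds.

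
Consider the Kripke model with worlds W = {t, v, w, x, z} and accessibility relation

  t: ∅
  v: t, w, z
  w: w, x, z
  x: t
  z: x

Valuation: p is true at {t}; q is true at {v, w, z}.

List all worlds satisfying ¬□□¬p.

t: □□¬p is T. ✗
v: □□¬p is T. ✗
w: □□¬p is F. ✓
x: □□¬p is T. ✗
z: □□¬p is F. ✓

{w, z}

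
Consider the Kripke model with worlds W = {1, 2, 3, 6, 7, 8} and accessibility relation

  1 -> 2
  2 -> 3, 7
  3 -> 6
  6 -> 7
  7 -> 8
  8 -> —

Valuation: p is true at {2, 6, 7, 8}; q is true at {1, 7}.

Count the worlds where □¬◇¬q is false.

3

1: successors {2}; ¬◇¬q there: 2:F. ✗
2: successors {3, 7}; ¬◇¬q there: 3:F, 7:F. ✗
3: successors {6}; ¬◇¬q there: 6:T. ✓
6: successors {7}; ¬◇¬q there: 7:F. ✗
7: successors {8}; ¬◇¬q there: 8:T. ✓
8: no successors, so □¬◇¬q holds vacuously. ✓
Satisfying worlds: {3, 7, 8}.
So □¬◇¬q fails at the other 3 worlds.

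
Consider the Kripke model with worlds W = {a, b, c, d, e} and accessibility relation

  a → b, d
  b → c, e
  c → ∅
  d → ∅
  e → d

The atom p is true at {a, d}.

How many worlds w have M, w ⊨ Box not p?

a: successors {b, d}; not p there: b:T, d:F. ✗
b: successors {c, e}; not p there: c:T, e:T. ✓
c: no successors, so Box not p holds vacuously. ✓
d: no successors, so Box not p holds vacuously. ✓
e: successors {d}; not p there: d:F. ✗
Satisfying worlds: {b, c, d}.

3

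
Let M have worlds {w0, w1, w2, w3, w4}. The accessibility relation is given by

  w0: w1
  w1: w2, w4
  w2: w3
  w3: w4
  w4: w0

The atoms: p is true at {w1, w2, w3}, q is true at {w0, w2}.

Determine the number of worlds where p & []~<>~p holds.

0

w0: p is F, []~<>~p is F. ✗
w1: p is T, []~<>~p is F. ✗
w2: p is T, []~<>~p is F. ✗
w3: p is T, []~<>~p is F. ✗
w4: p is F, []~<>~p is T. ✗
Satisfying worlds: ∅.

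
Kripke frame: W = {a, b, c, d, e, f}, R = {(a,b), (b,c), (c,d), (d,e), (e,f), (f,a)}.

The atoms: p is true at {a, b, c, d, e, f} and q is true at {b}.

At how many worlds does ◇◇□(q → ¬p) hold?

5

a: successors {b}; ◇□(q → ¬p) there: b:T. ✓
b: successors {c}; ◇□(q → ¬p) there: c:T. ✓
c: successors {d}; ◇□(q → ¬p) there: d:T. ✓
d: successors {e}; ◇□(q → ¬p) there: e:T. ✓
e: successors {f}; ◇□(q → ¬p) there: f:F. ✗
f: successors {a}; ◇□(q → ¬p) there: a:T. ✓
Satisfying worlds: {a, b, c, d, f}.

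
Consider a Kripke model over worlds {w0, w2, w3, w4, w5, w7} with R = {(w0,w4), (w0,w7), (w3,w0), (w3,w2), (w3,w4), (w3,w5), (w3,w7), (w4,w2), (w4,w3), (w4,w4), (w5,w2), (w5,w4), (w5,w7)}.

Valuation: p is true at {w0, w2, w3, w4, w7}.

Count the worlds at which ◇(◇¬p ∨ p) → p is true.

w0: ◇(◇¬p ∨ p) is T, p is T. ✓
w2: ◇(◇¬p ∨ p) is F, p is T. ✓
w3: ◇(◇¬p ∨ p) is T, p is T. ✓
w4: ◇(◇¬p ∨ p) is T, p is T. ✓
w5: ◇(◇¬p ∨ p) is T, p is F. ✗
w7: ◇(◇¬p ∨ p) is F, p is T. ✓
Satisfying worlds: {w0, w2, w3, w4, w7}.

5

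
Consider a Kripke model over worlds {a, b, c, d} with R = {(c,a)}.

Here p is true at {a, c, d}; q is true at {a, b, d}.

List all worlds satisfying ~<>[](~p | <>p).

a: <>[](~p | <>p) is F. ✓
b: <>[](~p | <>p) is F. ✓
c: <>[](~p | <>p) is T. ✗
d: <>[](~p | <>p) is F. ✓

{a, b, d}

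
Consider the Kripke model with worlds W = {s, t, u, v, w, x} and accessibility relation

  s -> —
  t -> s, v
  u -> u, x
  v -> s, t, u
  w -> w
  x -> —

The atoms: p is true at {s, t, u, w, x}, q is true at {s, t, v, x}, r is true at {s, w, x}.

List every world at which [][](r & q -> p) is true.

{s, t, u, v, w, x}

s: no successors, so [][](r & q -> p) holds vacuously. ✓
t: successors {s, v}; [](r & q -> p) there: s:T, v:T. ✓
u: successors {u, x}; [](r & q -> p) there: u:T, x:T. ✓
v: successors {s, t, u}; [](r & q -> p) there: s:T, t:T, u:T. ✓
w: successors {w}; [](r & q -> p) there: w:T. ✓
x: no successors, so [][](r & q -> p) holds vacuously. ✓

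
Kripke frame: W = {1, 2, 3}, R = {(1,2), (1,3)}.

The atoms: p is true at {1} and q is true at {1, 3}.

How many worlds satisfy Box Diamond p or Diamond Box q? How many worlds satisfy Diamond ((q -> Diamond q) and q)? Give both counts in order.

3 and 0

For Box Diamond p or Diamond Box q:
1: Box Diamond p is F, Diamond Box q is T. ✓
2: Box Diamond p is T, Diamond Box q is F. ✓
3: Box Diamond p is T, Diamond Box q is F. ✓
— 3 worlds.
For Diamond ((q -> Diamond q) and q):
1: successors {2, 3}; (q -> Diamond q) and q there: 2:F, 3:F. ✗
2: no successors, so Diamond ((q -> Diamond q) and q) fails. ✗
3: no successors, so Diamond ((q -> Diamond q) and q) fails. ✗
— 0 worlds.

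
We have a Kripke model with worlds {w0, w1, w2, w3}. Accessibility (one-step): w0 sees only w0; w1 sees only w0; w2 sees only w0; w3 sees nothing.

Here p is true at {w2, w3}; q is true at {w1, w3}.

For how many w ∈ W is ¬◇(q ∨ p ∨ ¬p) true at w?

w0: ◇(q ∨ p ∨ ¬p) is T. ✗
w1: ◇(q ∨ p ∨ ¬p) is T. ✗
w2: ◇(q ∨ p ∨ ¬p) is T. ✗
w3: ◇(q ∨ p ∨ ¬p) is F. ✓
Satisfying worlds: {w3}.

1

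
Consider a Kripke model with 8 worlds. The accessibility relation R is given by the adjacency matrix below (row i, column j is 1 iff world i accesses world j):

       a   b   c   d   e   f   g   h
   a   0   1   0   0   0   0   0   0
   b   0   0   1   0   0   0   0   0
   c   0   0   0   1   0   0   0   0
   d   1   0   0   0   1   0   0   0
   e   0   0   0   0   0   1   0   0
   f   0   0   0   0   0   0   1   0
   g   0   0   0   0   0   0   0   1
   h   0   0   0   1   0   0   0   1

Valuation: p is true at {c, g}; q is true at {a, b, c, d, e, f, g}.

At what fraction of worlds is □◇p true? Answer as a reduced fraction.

1/4

a: successors {b}; ◇p there: b:T. ✓
b: successors {c}; ◇p there: c:F. ✗
c: successors {d}; ◇p there: d:F. ✗
d: successors {a, e}; ◇p there: a:F, e:F. ✗
e: successors {f}; ◇p there: f:T. ✓
f: successors {g}; ◇p there: g:F. ✗
g: successors {h}; ◇p there: h:F. ✗
h: successors {d, h}; ◇p there: d:F, h:F. ✗
That's 2 of 8 worlds, so 2/8 = 1/4.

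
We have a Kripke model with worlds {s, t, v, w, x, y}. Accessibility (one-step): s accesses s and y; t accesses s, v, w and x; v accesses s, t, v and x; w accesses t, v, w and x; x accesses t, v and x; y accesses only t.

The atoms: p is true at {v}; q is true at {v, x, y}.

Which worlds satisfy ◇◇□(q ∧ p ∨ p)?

s: successors {s, y}; ◇□(q ∧ p ∨ p) there: s:F, y:F. ✗
t: successors {s, v, w, x}; ◇□(q ∧ p ∨ p) there: s:F, v:F, w:F, x:F. ✗
v: successors {s, t, v, x}; ◇□(q ∧ p ∨ p) there: s:F, t:F, v:F, x:F. ✗
w: successors {t, v, w, x}; ◇□(q ∧ p ∨ p) there: t:F, v:F, w:F, x:F. ✗
x: successors {t, v, x}; ◇□(q ∧ p ∨ p) there: t:F, v:F, x:F. ✗
y: successors {t}; ◇□(q ∧ p ∨ p) there: t:F. ✗

∅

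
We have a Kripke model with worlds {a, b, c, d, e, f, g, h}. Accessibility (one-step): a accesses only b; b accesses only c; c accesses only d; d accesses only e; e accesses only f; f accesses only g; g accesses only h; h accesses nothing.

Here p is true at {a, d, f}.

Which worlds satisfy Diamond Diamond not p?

{a, c, e, f}

a: successors {b}; Diamond not p there: b:T. ✓
b: successors {c}; Diamond not p there: c:F. ✗
c: successors {d}; Diamond not p there: d:T. ✓
d: successors {e}; Diamond not p there: e:F. ✗
e: successors {f}; Diamond not p there: f:T. ✓
f: successors {g}; Diamond not p there: g:T. ✓
g: successors {h}; Diamond not p there: h:F. ✗
h: no successors, so Diamond Diamond not p fails. ✗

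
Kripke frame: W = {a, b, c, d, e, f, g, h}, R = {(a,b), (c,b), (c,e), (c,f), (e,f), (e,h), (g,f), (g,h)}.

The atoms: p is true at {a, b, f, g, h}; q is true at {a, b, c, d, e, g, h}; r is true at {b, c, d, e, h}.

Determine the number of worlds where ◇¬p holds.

1

a: successors {b}; ¬p there: b:F. ✗
b: no successors, so ◇¬p fails. ✗
c: successors {b, e, f}; ¬p there: b:F, e:T, f:F. ✓
d: no successors, so ◇¬p fails. ✗
e: successors {f, h}; ¬p there: f:F, h:F. ✗
f: no successors, so ◇¬p fails. ✗
g: successors {f, h}; ¬p there: f:F, h:F. ✗
h: no successors, so ◇¬p fails. ✗
Satisfying worlds: {c}.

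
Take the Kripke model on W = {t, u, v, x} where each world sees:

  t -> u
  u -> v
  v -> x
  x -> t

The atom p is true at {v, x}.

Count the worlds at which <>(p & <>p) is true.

1

t: successors {u}; p & <>p there: u:F. ✗
u: successors {v}; p & <>p there: v:T. ✓
v: successors {x}; p & <>p there: x:F. ✗
x: successors {t}; p & <>p there: t:F. ✗
Satisfying worlds: {u}.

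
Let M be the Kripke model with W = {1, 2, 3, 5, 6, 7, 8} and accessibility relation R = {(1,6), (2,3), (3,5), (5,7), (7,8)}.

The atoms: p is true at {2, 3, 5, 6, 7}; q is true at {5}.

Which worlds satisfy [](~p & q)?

1: successors {6}; ~p & q there: 6:F. ✗
2: successors {3}; ~p & q there: 3:F. ✗
3: successors {5}; ~p & q there: 5:F. ✗
5: successors {7}; ~p & q there: 7:F. ✗
6: no successors, so [](~p & q) holds vacuously. ✓
7: successors {8}; ~p & q there: 8:F. ✗
8: no successors, so [](~p & q) holds vacuously. ✓

{6, 8}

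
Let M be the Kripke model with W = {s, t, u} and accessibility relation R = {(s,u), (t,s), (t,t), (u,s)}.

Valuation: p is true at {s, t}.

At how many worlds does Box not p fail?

2

s: successors {u}; not p there: u:T. ✓
t: successors {s, t}; not p there: s:F, t:F. ✗
u: successors {s}; not p there: s:F. ✗
Satisfying worlds: {s}.
So Box not p fails at the other 2 worlds.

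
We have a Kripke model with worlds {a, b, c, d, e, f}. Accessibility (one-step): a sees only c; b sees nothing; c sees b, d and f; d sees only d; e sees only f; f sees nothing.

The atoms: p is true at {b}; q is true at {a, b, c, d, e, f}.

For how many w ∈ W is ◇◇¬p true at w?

3

a: successors {c}; ◇¬p there: c:T. ✓
b: no successors, so ◇◇¬p fails. ✗
c: successors {b, d, f}; ◇¬p there: b:F, d:T, f:F. ✓
d: successors {d}; ◇¬p there: d:T. ✓
e: successors {f}; ◇¬p there: f:F. ✗
f: no successors, so ◇◇¬p fails. ✗
Satisfying worlds: {a, c, d}.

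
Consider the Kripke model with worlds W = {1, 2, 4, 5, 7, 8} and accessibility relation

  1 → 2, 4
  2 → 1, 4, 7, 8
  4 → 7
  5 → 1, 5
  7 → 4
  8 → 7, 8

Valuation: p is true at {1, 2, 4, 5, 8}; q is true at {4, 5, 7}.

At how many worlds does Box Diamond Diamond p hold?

1: successors {2, 4}; Diamond Diamond p there: 2:T, 4:T. ✓
2: successors {1, 4, 7, 8}; Diamond Diamond p there: 1:T, 4:T, 7:F, 8:T. ✗
4: successors {7}; Diamond Diamond p there: 7:F. ✗
5: successors {1, 5}; Diamond Diamond p there: 1:T, 5:T. ✓
7: successors {4}; Diamond Diamond p there: 4:T. ✓
8: successors {7, 8}; Diamond Diamond p there: 7:F, 8:T. ✗
Satisfying worlds: {1, 5, 7}.

3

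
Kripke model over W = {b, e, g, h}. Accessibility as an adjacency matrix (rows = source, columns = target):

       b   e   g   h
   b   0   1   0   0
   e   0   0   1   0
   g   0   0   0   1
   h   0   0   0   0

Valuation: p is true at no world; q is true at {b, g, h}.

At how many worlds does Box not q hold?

2

b: successors {e}; not q there: e:T. ✓
e: successors {g}; not q there: g:F. ✗
g: successors {h}; not q there: h:F. ✗
h: no successors, so Box not q holds vacuously. ✓
Satisfying worlds: {b, h}.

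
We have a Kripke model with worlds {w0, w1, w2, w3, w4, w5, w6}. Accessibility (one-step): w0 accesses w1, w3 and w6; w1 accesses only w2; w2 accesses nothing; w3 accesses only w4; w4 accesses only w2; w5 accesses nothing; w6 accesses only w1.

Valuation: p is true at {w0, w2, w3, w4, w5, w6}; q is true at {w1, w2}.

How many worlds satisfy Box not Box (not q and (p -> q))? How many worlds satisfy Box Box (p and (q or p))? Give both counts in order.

For Box not Box (not q and (p -> q)):
w0: successors {w1, w3, w6}; not Box (not q and (p -> q)) there: w1:T, w3:T, w6:T. ✓
w1: successors {w2}; not Box (not q and (p -> q)) there: w2:F. ✗
w2: no successors, so Box not Box (not q and (p -> q)) holds vacuously. ✓
w3: successors {w4}; not Box (not q and (p -> q)) there: w4:T. ✓
w4: successors {w2}; not Box (not q and (p -> q)) there: w2:F. ✗
w5: no successors, so Box not Box (not q and (p -> q)) holds vacuously. ✓
w6: successors {w1}; not Box (not q and (p -> q)) there: w1:T. ✓
— 5 worlds.
For Box Box (p and (q or p)):
w0: successors {w1, w3, w6}; Box (p and (q or p)) there: w1:T, w3:T, w6:F. ✗
w1: successors {w2}; Box (p and (q or p)) there: w2:T. ✓
w2: no successors, so Box Box (p and (q or p)) holds vacuously. ✓
w3: successors {w4}; Box (p and (q or p)) there: w4:T. ✓
w4: successors {w2}; Box (p and (q or p)) there: w2:T. ✓
w5: no successors, so Box Box (p and (q or p)) holds vacuously. ✓
w6: successors {w1}; Box (p and (q or p)) there: w1:T. ✓
— 6 worlds.

5 and 6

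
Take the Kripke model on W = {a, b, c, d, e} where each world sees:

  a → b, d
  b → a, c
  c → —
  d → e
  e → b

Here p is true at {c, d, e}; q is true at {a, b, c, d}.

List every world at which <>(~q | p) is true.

{a, b, d}

a: successors {b, d}; ~q | p there: b:F, d:T. ✓
b: successors {a, c}; ~q | p there: a:F, c:T. ✓
c: no successors, so <>(~q | p) fails. ✗
d: successors {e}; ~q | p there: e:T. ✓
e: successors {b}; ~q | p there: b:F. ✗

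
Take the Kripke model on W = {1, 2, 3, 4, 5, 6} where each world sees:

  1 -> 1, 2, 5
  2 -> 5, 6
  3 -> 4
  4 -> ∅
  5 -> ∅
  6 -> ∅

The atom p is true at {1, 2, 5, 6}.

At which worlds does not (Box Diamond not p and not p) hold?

1: Box Diamond not p and not p is F. ✓
2: Box Diamond not p and not p is F. ✓
3: Box Diamond not p and not p is F. ✓
4: Box Diamond not p and not p is T. ✗
5: Box Diamond not p and not p is F. ✓
6: Box Diamond not p and not p is F. ✓

{1, 2, 3, 5, 6}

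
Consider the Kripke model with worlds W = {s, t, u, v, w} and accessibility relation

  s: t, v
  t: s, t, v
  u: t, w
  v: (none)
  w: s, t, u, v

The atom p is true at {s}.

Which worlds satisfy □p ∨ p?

s: □p is F, p is T. ✓
t: □p is F, p is F. ✗
u: □p is F, p is F. ✗
v: □p is T, p is F. ✓
w: □p is F, p is F. ✗

{s, v}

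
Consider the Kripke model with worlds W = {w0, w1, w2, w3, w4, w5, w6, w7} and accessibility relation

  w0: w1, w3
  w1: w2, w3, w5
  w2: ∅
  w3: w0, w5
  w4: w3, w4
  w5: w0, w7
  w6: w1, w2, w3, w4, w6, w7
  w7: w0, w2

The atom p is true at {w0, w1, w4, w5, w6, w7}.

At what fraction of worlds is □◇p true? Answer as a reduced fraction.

w0: successors {w1, w3}; ◇p there: w1:T, w3:T. ✓
w1: successors {w2, w3, w5}; ◇p there: w2:F, w3:T, w5:T. ✗
w2: no successors, so □◇p holds vacuously. ✓
w3: successors {w0, w5}; ◇p there: w0:T, w5:T. ✓
w4: successors {w3, w4}; ◇p there: w3:T, w4:T. ✓
w5: successors {w0, w7}; ◇p there: w0:T, w7:T. ✓
w6: successors {w1, w2, w3, w4, w6, w7}; ◇p there: w1:T, w2:F, w3:T, w4:T, w6:T, w7:T. ✗
w7: successors {w0, w2}; ◇p there: w0:T, w2:F. ✗
That's 5 of 8 worlds, so 5/8.

5/8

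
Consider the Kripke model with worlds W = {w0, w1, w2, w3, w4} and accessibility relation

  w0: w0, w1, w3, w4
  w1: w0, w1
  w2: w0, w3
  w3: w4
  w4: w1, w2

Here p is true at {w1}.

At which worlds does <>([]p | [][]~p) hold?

∅

w0: successors {w0, w1, w3, w4}; []p | [][]~p there: w0:F, w1:F, w3:F, w4:F. ✗
w1: successors {w0, w1}; []p | [][]~p there: w0:F, w1:F. ✗
w2: successors {w0, w3}; []p | [][]~p there: w0:F, w3:F. ✗
w3: successors {w4}; []p | [][]~p there: w4:F. ✗
w4: successors {w1, w2}; []p | [][]~p there: w1:F, w2:F. ✗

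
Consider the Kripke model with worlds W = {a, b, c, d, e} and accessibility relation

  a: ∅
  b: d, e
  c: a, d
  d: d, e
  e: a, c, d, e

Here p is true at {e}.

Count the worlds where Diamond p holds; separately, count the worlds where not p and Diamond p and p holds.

3 and 0

For Diamond p:
a: no successors, so Diamond p fails. ✗
b: successors {d, e}; p there: d:F, e:T. ✓
c: successors {a, d}; p there: a:F, d:F. ✗
d: successors {d, e}; p there: d:F, e:T. ✓
e: successors {a, c, d, e}; p there: a:F, c:F, d:F, e:T. ✓
— 3 worlds.
For not p and Diamond p and p:
a: not p is T, Diamond p and p is F. ✗
b: not p is T, Diamond p and p is F. ✗
c: not p is T, Diamond p and p is F. ✗
d: not p is T, Diamond p and p is F. ✗
e: not p is F, Diamond p and p is T. ✗
— 0 worlds.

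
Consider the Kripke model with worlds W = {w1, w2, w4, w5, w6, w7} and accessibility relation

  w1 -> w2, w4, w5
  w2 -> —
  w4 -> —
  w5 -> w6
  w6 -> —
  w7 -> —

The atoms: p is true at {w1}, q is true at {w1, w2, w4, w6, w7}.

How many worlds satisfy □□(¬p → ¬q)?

5

w1: successors {w2, w4, w5}; □(¬p → ¬q) there: w2:T, w4:T, w5:F. ✗
w2: no successors, so □□(¬p → ¬q) holds vacuously. ✓
w4: no successors, so □□(¬p → ¬q) holds vacuously. ✓
w5: successors {w6}; □(¬p → ¬q) there: w6:T. ✓
w6: no successors, so □□(¬p → ¬q) holds vacuously. ✓
w7: no successors, so □□(¬p → ¬q) holds vacuously. ✓
Satisfying worlds: {w2, w4, w5, w6, w7}.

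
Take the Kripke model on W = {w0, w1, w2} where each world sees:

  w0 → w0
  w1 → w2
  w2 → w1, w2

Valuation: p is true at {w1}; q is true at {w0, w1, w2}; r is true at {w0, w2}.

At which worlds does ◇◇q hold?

w0: successors {w0}; ◇q there: w0:T. ✓
w1: successors {w2}; ◇q there: w2:T. ✓
w2: successors {w1, w2}; ◇q there: w1:T, w2:T. ✓

{w0, w1, w2}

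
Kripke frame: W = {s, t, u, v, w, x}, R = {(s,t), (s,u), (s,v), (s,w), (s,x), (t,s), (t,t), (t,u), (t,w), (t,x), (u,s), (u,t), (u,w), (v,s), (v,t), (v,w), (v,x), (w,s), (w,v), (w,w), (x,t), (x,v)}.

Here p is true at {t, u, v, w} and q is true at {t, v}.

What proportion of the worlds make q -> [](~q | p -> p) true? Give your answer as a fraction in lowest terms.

2/3

s: q is F, [](~q | p -> p) is F. ✓
t: q is T, [](~q | p -> p) is F. ✗
u: q is F, [](~q | p -> p) is F. ✓
v: q is T, [](~q | p -> p) is F. ✗
w: q is F, [](~q | p -> p) is F. ✓
x: q is F, [](~q | p -> p) is T. ✓
That's 4 of 6 worlds, so 4/6 = 2/3.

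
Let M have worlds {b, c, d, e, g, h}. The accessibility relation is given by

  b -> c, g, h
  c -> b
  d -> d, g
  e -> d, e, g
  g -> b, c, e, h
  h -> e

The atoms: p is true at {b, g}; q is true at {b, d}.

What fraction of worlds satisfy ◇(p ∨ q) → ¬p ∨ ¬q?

b: ◇(p ∨ q) is T, ¬p ∨ ¬q is F. ✗
c: ◇(p ∨ q) is T, ¬p ∨ ¬q is T. ✓
d: ◇(p ∨ q) is T, ¬p ∨ ¬q is T. ✓
e: ◇(p ∨ q) is T, ¬p ∨ ¬q is T. ✓
g: ◇(p ∨ q) is T, ¬p ∨ ¬q is T. ✓
h: ◇(p ∨ q) is F, ¬p ∨ ¬q is T. ✓
That's 5 of 6 worlds, so 5/6.

5/6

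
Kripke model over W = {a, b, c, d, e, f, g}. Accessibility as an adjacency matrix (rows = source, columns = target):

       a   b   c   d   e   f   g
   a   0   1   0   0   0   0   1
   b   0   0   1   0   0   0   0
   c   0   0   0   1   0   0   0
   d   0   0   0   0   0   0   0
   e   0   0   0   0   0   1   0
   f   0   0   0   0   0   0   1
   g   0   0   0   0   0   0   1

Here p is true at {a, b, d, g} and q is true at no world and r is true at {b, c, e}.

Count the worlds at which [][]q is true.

2

a: successors {b, g}; []q there: b:F, g:F. ✗
b: successors {c}; []q there: c:F. ✗
c: successors {d}; []q there: d:T. ✓
d: no successors, so [][]q holds vacuously. ✓
e: successors {f}; []q there: f:F. ✗
f: successors {g}; []q there: g:F. ✗
g: successors {g}; []q there: g:F. ✗
Satisfying worlds: {c, d}.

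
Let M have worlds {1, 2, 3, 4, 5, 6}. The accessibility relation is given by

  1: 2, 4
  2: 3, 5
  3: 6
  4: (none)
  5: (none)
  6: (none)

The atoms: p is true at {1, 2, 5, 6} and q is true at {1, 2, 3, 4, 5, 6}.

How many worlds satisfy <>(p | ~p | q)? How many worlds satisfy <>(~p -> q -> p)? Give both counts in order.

3 and 3

For <>(p | ~p | q):
1: successors {2, 4}; p | ~p | q there: 2:T, 4:T. ✓
2: successors {3, 5}; p | ~p | q there: 3:T, 5:T. ✓
3: successors {6}; p | ~p | q there: 6:T. ✓
4: no successors, so <>(p | ~p | q) fails. ✗
5: no successors, so <>(p | ~p | q) fails. ✗
6: no successors, so <>(p | ~p | q) fails. ✗
— 3 worlds.
For <>(~p -> q -> p):
1: successors {2, 4}; ~p -> q -> p there: 2:T, 4:F. ✓
2: successors {3, 5}; ~p -> q -> p there: 3:F, 5:T. ✓
3: successors {6}; ~p -> q -> p there: 6:T. ✓
4: no successors, so <>(~p -> q -> p) fails. ✗
5: no successors, so <>(~p -> q -> p) fails. ✗
6: no successors, so <>(~p -> q -> p) fails. ✗
— 3 worlds.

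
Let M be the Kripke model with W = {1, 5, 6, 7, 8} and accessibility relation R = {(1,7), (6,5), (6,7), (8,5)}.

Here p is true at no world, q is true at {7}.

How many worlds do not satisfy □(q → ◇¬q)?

2

1: successors {7}; q → ◇¬q there: 7:F. ✗
5: no successors, so □(q → ◇¬q) holds vacuously. ✓
6: successors {5, 7}; q → ◇¬q there: 5:T, 7:F. ✗
7: no successors, so □(q → ◇¬q) holds vacuously. ✓
8: successors {5}; q → ◇¬q there: 5:T. ✓
Satisfying worlds: {5, 7, 8}.
So □(q → ◇¬q) fails at the other 2 worlds.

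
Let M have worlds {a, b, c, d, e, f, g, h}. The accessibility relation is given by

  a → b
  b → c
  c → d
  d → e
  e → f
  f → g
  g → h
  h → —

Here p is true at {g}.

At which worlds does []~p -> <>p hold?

{f}

a: []~p is T, <>p is F. ✗
b: []~p is T, <>p is F. ✗
c: []~p is T, <>p is F. ✗
d: []~p is T, <>p is F. ✗
e: []~p is T, <>p is F. ✗
f: []~p is F, <>p is T. ✓
g: []~p is T, <>p is F. ✗
h: []~p is T, <>p is F. ✗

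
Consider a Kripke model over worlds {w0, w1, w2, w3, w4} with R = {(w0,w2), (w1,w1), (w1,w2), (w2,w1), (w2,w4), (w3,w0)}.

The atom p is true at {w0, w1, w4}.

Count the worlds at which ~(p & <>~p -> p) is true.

w0: p & <>~p -> p is T. ✗
w1: p & <>~p -> p is T. ✗
w2: p & <>~p -> p is T. ✗
w3: p & <>~p -> p is T. ✗
w4: p & <>~p -> p is T. ✗
Satisfying worlds: ∅.

0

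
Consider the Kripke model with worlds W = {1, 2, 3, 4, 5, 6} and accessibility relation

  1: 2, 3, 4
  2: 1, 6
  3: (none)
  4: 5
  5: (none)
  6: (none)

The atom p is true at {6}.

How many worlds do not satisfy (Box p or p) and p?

1: Box p or p is F, p is F. ✗
2: Box p or p is F, p is F. ✗
3: Box p or p is T, p is F. ✗
4: Box p or p is F, p is F. ✗
5: Box p or p is T, p is F. ✗
6: Box p or p is T, p is T. ✓
Satisfying worlds: {6}.
So (Box p or p) and p fails at the other 5 worlds.

5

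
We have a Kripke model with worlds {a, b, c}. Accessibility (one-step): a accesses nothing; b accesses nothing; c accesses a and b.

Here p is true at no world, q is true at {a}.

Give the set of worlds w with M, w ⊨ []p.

a: no successors, so []p holds vacuously. ✓
b: no successors, so []p holds vacuously. ✓
c: successors {a, b}; p there: a:F, b:F. ✗

{a, b}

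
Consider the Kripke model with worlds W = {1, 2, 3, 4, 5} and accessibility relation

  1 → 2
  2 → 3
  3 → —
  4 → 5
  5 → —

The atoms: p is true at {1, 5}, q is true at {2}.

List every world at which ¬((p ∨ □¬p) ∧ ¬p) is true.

{1, 4, 5}

1: (p ∨ □¬p) ∧ ¬p is F. ✓
2: (p ∨ □¬p) ∧ ¬p is T. ✗
3: (p ∨ □¬p) ∧ ¬p is T. ✗
4: (p ∨ □¬p) ∧ ¬p is F. ✓
5: (p ∨ □¬p) ∧ ¬p is F. ✓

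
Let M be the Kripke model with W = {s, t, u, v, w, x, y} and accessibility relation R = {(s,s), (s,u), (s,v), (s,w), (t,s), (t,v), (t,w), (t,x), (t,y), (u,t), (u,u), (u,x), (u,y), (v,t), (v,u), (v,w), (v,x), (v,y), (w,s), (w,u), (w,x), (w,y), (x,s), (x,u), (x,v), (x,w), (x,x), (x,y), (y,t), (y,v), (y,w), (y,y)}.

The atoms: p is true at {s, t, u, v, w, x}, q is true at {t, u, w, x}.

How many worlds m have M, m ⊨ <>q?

s: successors {s, u, v, w}; q there: s:F, u:T, v:F, w:T. ✓
t: successors {s, v, w, x, y}; q there: s:F, v:F, w:T, x:T, y:F. ✓
u: successors {t, u, x, y}; q there: t:T, u:T, x:T, y:F. ✓
v: successors {t, u, w, x, y}; q there: t:T, u:T, w:T, x:T, y:F. ✓
w: successors {s, u, x, y}; q there: s:F, u:T, x:T, y:F. ✓
x: successors {s, u, v, w, x, y}; q there: s:F, u:T, v:F, w:T, x:T, y:F. ✓
y: successors {t, v, w, y}; q there: t:T, v:F, w:T, y:F. ✓
Satisfying worlds: {s, t, u, v, w, x, y}.

7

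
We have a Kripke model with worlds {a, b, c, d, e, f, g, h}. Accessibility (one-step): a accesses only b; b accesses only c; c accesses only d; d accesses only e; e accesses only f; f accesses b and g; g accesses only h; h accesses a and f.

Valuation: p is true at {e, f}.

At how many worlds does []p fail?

6

a: successors {b}; p there: b:F. ✗
b: successors {c}; p there: c:F. ✗
c: successors {d}; p there: d:F. ✗
d: successors {e}; p there: e:T. ✓
e: successors {f}; p there: f:T. ✓
f: successors {b, g}; p there: b:F, g:F. ✗
g: successors {h}; p there: h:F. ✗
h: successors {a, f}; p there: a:F, f:T. ✗
Satisfying worlds: {d, e}.
So []p fails at the other 6 worlds.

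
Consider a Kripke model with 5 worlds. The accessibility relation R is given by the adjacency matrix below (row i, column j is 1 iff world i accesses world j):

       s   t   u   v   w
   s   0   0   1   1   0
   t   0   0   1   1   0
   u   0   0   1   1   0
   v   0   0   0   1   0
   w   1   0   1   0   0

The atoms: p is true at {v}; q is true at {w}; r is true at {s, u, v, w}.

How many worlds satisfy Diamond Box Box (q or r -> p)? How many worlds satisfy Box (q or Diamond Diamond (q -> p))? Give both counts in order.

4 and 5

For Diamond Box Box (q or r -> p):
s: successors {u, v}; Box Box (q or r -> p) there: u:F, v:T. ✓
t: successors {u, v}; Box Box (q or r -> p) there: u:F, v:T. ✓
u: successors {u, v}; Box Box (q or r -> p) there: u:F, v:T. ✓
v: successors {v}; Box Box (q or r -> p) there: v:T. ✓
w: successors {s, u}; Box Box (q or r -> p) there: s:F, u:F. ✗
— 4 worlds.
For Box (q or Diamond Diamond (q -> p)):
s: successors {u, v}; q or Diamond Diamond (q -> p) there: u:T, v:T. ✓
t: successors {u, v}; q or Diamond Diamond (q -> p) there: u:T, v:T. ✓
u: successors {u, v}; q or Diamond Diamond (q -> p) there: u:T, v:T. ✓
v: successors {v}; q or Diamond Diamond (q -> p) there: v:T. ✓
w: successors {s, u}; q or Diamond Diamond (q -> p) there: s:T, u:T. ✓
— 5 worlds.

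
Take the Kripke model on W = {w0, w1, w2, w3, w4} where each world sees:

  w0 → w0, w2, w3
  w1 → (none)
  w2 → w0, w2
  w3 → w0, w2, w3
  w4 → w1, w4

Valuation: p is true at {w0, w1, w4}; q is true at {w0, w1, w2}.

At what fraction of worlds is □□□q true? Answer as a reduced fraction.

1/5

w0: successors {w0, w2, w3}; □□q there: w0:F, w2:F, w3:F. ✗
w1: no successors, so □□□q holds vacuously. ✓
w2: successors {w0, w2}; □□q there: w0:F, w2:F. ✗
w3: successors {w0, w2, w3}; □□q there: w0:F, w2:F, w3:F. ✗
w4: successors {w1, w4}; □□q there: w1:T, w4:F. ✗
That's 1 of 5 worlds, so 1/5.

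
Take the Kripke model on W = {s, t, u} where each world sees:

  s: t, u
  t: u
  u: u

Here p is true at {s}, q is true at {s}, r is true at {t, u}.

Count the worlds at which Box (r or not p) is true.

s: successors {t, u}; r or not p there: t:T, u:T. ✓
t: successors {u}; r or not p there: u:T. ✓
u: successors {u}; r or not p there: u:T. ✓
Satisfying worlds: {s, t, u}.

3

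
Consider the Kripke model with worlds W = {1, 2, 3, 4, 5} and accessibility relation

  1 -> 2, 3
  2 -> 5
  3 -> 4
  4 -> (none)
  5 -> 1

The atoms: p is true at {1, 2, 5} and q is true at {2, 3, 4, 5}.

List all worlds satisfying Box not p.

{3, 4}

1: successors {2, 3}; not p there: 2:F, 3:T. ✗
2: successors {5}; not p there: 5:F. ✗
3: successors {4}; not p there: 4:T. ✓
4: no successors, so Box not p holds vacuously. ✓
5: successors {1}; not p there: 1:F. ✗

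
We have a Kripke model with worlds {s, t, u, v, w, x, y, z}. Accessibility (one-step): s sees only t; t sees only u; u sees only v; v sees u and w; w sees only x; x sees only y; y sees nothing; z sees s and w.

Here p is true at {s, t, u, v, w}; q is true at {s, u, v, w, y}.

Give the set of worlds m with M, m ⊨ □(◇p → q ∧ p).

s: successors {t}; ◇p → q ∧ p there: t:F. ✗
t: successors {u}; ◇p → q ∧ p there: u:T. ✓
u: successors {v}; ◇p → q ∧ p there: v:T. ✓
v: successors {u, w}; ◇p → q ∧ p there: u:T, w:T. ✓
w: successors {x}; ◇p → q ∧ p there: x:T. ✓
x: successors {y}; ◇p → q ∧ p there: y:T. ✓
y: no successors, so □(◇p → q ∧ p) holds vacuously. ✓
z: successors {s, w}; ◇p → q ∧ p there: s:T, w:T. ✓

{t, u, v, w, x, y, z}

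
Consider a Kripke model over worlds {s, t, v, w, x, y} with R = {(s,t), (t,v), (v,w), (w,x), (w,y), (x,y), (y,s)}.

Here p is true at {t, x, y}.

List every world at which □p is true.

s: successors {t}; p there: t:T. ✓
t: successors {v}; p there: v:F. ✗
v: successors {w}; p there: w:F. ✗
w: successors {x, y}; p there: x:T, y:T. ✓
x: successors {y}; p there: y:T. ✓
y: successors {s}; p there: s:F. ✗

{s, w, x}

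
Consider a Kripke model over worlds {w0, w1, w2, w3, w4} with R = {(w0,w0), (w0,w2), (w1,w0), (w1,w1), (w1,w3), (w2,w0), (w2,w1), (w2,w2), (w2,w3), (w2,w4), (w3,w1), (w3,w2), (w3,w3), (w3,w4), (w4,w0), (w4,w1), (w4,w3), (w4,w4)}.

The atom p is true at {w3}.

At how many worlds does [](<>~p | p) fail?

w0: successors {w0, w2}; <>~p | p there: w0:T, w2:T. ✓
w1: successors {w0, w1, w3}; <>~p | p there: w0:T, w1:T, w3:T. ✓
w2: successors {w0, w1, w2, w3, w4}; <>~p | p there: w0:T, w1:T, w2:T, w3:T, w4:T. ✓
w3: successors {w1, w2, w3, w4}; <>~p | p there: w1:T, w2:T, w3:T, w4:T. ✓
w4: successors {w0, w1, w3, w4}; <>~p | p there: w0:T, w1:T, w3:T, w4:T. ✓
Satisfying worlds: {w0, w1, w2, w3, w4}.
So [](<>~p | p) fails at the other 0 worlds.

0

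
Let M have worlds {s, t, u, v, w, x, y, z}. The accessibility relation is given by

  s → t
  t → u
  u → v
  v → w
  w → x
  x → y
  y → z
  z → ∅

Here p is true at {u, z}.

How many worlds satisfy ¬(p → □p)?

1

s: p → □p is T. ✗
t: p → □p is T. ✗
u: p → □p is F. ✓
v: p → □p is T. ✗
w: p → □p is T. ✗
x: p → □p is T. ✗
y: p → □p is T. ✗
z: p → □p is T. ✗
Satisfying worlds: {u}.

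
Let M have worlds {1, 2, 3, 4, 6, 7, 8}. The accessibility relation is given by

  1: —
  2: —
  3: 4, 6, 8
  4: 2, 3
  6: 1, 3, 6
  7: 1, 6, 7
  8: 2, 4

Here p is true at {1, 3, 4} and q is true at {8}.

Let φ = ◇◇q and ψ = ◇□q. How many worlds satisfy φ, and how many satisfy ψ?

2 and 4

For ◇◇q:
1: no successors, so ◇◇q fails. ✗
2: no successors, so ◇◇q fails. ✗
3: successors {4, 6, 8}; ◇q there: 4:F, 6:F, 8:F. ✗
4: successors {2, 3}; ◇q there: 2:F, 3:T. ✓
6: successors {1, 3, 6}; ◇q there: 1:F, 3:T, 6:F. ✓
7: successors {1, 6, 7}; ◇q there: 1:F, 6:F, 7:F. ✗
8: successors {2, 4}; ◇q there: 2:F, 4:F. ✗
— 2 worlds.
For ◇□q:
1: no successors, so ◇□q fails. ✗
2: no successors, so ◇□q fails. ✗
3: successors {4, 6, 8}; □q there: 4:F, 6:F, 8:F. ✗
4: successors {2, 3}; □q there: 2:T, 3:F. ✓
6: successors {1, 3, 6}; □q there: 1:T, 3:F, 6:F. ✓
7: successors {1, 6, 7}; □q there: 1:T, 6:F, 7:F. ✓
8: successors {2, 4}; □q there: 2:T, 4:F. ✓
— 4 worlds.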